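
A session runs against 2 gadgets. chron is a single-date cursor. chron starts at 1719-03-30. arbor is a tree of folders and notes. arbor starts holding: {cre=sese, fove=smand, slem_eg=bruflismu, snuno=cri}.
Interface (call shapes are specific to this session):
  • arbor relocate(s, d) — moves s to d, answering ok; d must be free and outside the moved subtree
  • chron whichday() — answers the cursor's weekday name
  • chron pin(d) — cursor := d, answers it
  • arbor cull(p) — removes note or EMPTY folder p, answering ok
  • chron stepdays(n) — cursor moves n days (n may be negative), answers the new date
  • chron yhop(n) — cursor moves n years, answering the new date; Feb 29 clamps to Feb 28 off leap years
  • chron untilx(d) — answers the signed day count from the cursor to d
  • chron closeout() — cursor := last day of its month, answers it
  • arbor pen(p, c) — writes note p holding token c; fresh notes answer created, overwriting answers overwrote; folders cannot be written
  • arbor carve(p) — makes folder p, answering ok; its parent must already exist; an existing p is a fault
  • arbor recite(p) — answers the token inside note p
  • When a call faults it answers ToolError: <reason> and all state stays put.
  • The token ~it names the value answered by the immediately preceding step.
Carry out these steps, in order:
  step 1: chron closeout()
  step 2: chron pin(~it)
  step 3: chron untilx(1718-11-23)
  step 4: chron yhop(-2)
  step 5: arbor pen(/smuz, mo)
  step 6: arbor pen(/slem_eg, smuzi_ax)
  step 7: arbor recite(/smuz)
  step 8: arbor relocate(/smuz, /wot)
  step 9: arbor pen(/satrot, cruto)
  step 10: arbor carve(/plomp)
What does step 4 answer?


Step: chron closeout[]
Result: 1719-03-31
Step: chron pin[~it]
Result: 1719-03-31
Step: chron untilx[1718-11-23]
Result: -128
Step: chron yhop[-2]
Result: 1717-03-31
Step: arbor pen[/smuz; mo]
Result: created
Step: arbor pen[/slem_eg; smuzi_ax]
Result: overwrote
Step: arbor recite[/smuz]
Result: mo
Step: arbor relocate[/smuz; /wot]
Result: ok
Step: arbor pen[/satrot; cruto]
Result: created
Step: arbor carve[/plomp]
Result: ok

Answer: 1717-03-31


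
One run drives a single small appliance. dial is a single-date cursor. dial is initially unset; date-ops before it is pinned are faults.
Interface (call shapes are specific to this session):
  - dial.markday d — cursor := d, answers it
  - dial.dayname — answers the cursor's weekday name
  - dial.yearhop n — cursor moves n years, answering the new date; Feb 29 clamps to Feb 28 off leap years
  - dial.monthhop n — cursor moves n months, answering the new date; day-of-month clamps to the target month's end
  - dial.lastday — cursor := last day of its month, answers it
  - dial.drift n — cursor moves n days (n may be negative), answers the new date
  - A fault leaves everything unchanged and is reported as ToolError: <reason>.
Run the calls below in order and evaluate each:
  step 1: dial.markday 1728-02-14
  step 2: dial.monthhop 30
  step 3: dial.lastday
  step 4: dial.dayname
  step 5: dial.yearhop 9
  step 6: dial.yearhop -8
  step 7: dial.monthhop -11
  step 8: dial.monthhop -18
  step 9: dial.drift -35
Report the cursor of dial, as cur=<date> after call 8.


Do: markday[d='1728-02-14']
See: 1728-02-14
Do: monthhop[n='30']
See: 1730-08-14
Do: lastday[]
See: 1730-08-31
Do: dayname[]
See: Thursday
Do: yearhop[n='9']
See: 1739-08-31
Do: yearhop[n='-8']
See: 1731-08-31
Do: monthhop[n='-11']
See: 1730-09-30
Do: monthhop[n='-18']
See: 1729-03-30
Do: drift[n='-35']
See: 1729-02-23

Answer: cur=1729-03-30


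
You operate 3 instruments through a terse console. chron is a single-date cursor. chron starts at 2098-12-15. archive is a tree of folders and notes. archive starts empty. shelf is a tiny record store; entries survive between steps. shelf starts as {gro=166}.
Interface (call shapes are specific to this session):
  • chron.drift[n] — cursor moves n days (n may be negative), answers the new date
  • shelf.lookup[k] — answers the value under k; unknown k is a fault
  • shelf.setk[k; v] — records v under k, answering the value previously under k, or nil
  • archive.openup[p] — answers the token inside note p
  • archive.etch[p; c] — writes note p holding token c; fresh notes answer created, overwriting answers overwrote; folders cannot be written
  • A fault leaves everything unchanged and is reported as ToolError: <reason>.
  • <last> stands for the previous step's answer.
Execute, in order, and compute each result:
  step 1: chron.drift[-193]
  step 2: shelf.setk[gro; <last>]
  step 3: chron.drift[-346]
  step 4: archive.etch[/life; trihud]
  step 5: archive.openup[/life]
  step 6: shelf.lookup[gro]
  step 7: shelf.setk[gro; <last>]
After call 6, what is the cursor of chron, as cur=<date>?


Answer: cur=2097-06-24

Derivation:
CALL chron.drift[-193]
RET  2098-06-05
CALL shelf.setk[gro; <last>]
RET  166
CALL chron.drift[-346]
RET  2097-06-24
CALL archive.etch[/life; trihud]
RET  created
CALL archive.openup[/life]
RET  trihud
CALL shelf.lookup[gro]
RET  2098-06-05
CALL shelf.setk[gro; <last>]
RET  2098-06-05


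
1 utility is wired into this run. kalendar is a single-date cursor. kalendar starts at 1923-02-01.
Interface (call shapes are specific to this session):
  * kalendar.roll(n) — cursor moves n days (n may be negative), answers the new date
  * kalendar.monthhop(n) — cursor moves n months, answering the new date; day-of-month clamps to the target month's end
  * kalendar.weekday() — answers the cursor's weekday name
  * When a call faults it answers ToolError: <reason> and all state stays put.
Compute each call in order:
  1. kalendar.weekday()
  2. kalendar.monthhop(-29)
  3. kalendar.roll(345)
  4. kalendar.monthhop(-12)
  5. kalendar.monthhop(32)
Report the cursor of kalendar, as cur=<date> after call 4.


Answer: cur=1920-08-12

Derivation:
==> kalendar.weekday()
<== Thursday
==> kalendar.monthhop(n='-29')
<== 1920-09-01
==> kalendar.roll(n='345')
<== 1921-08-12
==> kalendar.monthhop(n='-12')
<== 1920-08-12
==> kalendar.monthhop(n='32')
<== 1923-04-12


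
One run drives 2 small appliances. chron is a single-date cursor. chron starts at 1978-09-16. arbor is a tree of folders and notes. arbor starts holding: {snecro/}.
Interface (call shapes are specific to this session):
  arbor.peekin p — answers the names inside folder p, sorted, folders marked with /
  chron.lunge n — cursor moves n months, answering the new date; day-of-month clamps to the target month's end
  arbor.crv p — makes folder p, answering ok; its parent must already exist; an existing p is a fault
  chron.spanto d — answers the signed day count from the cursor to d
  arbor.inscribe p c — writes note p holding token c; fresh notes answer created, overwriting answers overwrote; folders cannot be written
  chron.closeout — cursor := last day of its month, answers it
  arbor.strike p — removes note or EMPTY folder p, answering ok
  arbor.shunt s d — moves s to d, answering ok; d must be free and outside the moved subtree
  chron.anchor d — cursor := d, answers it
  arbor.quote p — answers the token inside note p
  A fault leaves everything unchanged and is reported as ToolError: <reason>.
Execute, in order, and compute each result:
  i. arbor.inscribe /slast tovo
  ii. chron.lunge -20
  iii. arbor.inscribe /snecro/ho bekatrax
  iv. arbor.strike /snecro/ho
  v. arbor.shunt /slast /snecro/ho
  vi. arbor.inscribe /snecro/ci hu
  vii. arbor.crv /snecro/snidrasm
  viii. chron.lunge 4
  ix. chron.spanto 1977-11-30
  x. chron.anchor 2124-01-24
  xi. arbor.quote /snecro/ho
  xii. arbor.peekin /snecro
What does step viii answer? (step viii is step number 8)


Answer: 1977-05-16

Derivation:
Act: arbor.inscribe[p→/slast; c→tovo]
Obs: created
Act: chron.lunge[n→-20]
Obs: 1977-01-16
Act: arbor.inscribe[p→/snecro/ho; c→bekatrax]
Obs: created
Act: arbor.strike[p→/snecro/ho]
Obs: ok
Act: arbor.shunt[s→/slast; d→/snecro/ho]
Obs: ok
Act: arbor.inscribe[p→/snecro/ci; c→hu]
Obs: created
Act: arbor.crv[p→/snecro/snidrasm]
Obs: ok
Act: chron.lunge[n→4]
Obs: 1977-05-16
Act: chron.spanto[d→1977-11-30]
Obs: 198
Act: chron.anchor[d→2124-01-24]
Obs: 2124-01-24
Act: arbor.quote[p→/snecro/ho]
Obs: tovo
Act: arbor.peekin[p→/snecro]
Obs: [ci, ho, snidrasm/]


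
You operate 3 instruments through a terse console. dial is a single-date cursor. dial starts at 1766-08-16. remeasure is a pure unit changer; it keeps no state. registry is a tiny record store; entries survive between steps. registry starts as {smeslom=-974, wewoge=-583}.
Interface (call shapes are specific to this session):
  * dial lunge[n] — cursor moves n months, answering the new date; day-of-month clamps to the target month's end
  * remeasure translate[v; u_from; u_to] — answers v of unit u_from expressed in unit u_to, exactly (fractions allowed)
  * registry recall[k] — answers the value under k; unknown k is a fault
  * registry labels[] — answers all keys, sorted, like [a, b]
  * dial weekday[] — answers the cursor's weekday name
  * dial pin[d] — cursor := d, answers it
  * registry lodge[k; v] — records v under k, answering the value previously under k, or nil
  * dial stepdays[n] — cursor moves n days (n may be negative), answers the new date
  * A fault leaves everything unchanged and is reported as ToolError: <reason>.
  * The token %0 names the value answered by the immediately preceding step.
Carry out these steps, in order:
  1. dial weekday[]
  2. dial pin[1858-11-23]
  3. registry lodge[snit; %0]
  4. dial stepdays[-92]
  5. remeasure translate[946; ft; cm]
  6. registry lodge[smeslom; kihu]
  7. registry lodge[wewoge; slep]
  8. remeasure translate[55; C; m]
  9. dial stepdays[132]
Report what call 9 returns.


Answer: 1859-01-02

Derivation:
Now I run dial weekday(): Saturday.
Next I call dial pin passing d: 1858-11-23, — result: 1858-11-23.
Calling registry lodge passing k: snit, v: %0, and get nil.
I try dial stepdays passing n: -92, and get 1858-08-23.
I call remeasure translate passing v: 946, u_from: ft, u_to: cm, and observe 720852/25.
Then registry lodge passing k: smeslom, v: kihu, → -974.
I invoke registry lodge passing k: wewoge, v: slep, and see -583.
Then remeasure translate passing v: 55, u_from: C, u_to: m, and observe ToolError: incompatible units.
Now I run dial stepdays passing n: 132, and observe 1859-01-02.


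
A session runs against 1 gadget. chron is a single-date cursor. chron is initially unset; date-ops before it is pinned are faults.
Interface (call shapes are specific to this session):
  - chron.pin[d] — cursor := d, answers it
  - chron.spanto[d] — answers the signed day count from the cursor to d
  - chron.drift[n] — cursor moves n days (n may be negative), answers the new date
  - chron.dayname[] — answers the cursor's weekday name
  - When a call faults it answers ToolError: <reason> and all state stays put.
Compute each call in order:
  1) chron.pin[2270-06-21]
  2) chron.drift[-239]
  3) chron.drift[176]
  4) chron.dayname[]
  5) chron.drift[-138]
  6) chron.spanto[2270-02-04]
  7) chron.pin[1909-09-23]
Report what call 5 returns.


;; 1. pin(d→2270-06-21) => 2270-06-21
;; 2. drift(n→-239) => 2269-10-25
;; 3. drift(n→176) => 2270-04-19
;; 4. dayname() => Tuesday
;; 5. drift(n→-138) => 2269-12-02
;; 6. spanto(d→2270-02-04) => 64
;; 7. pin(d→1909-09-23) => 1909-09-23

Answer: 2269-12-02


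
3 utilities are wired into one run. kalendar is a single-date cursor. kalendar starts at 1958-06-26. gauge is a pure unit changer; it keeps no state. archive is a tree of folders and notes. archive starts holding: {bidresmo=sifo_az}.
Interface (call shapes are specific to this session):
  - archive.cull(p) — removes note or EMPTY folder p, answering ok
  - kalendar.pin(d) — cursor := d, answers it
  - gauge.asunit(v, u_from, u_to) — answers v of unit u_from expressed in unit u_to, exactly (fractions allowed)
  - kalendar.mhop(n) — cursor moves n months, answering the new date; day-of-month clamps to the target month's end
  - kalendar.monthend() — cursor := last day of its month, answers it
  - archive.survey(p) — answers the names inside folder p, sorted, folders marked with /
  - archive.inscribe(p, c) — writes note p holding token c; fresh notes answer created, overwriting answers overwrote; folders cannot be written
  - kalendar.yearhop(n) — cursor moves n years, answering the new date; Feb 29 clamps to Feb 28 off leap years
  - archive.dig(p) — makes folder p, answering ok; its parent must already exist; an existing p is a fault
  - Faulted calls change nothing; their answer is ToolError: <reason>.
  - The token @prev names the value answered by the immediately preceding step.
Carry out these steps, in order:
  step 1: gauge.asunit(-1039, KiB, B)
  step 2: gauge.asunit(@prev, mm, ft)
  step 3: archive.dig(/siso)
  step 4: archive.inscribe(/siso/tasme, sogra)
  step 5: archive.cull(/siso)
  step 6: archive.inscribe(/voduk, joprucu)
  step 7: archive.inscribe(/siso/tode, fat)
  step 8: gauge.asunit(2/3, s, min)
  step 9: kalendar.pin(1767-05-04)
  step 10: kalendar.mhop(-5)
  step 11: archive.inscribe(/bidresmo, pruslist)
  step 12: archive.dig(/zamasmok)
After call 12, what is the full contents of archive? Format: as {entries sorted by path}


Act: gauge.asunit[v: -1039; u_from: KiB; u_to: B]
Obs: -1063936
Act: gauge.asunit[v: @prev; u_from: mm; u_to: ft]
Obs: -1329920/381
Act: archive.dig[p: /siso]
Obs: ok
Act: archive.inscribe[p: /siso/tasme; c: sogra]
Obs: created
Act: archive.cull[p: /siso]
Obs: ToolError: not empty
Act: archive.inscribe[p: /voduk; c: joprucu]
Obs: created
Act: archive.inscribe[p: /siso/tode; c: fat]
Obs: created
Act: gauge.asunit[v: 2/3; u_from: s; u_to: min]
Obs: 1/90
Act: kalendar.pin[d: 1767-05-04]
Obs: 1767-05-04
Act: kalendar.mhop[n: -5]
Obs: 1766-12-04
Act: archive.inscribe[p: /bidresmo; c: pruslist]
Obs: overwrote
Act: archive.dig[p: /zamasmok]
Obs: ok

Answer: {bidresmo=pruslist, siso/, siso/tasme=sogra, siso/tode=fat, voduk=joprucu, zamasmok/}


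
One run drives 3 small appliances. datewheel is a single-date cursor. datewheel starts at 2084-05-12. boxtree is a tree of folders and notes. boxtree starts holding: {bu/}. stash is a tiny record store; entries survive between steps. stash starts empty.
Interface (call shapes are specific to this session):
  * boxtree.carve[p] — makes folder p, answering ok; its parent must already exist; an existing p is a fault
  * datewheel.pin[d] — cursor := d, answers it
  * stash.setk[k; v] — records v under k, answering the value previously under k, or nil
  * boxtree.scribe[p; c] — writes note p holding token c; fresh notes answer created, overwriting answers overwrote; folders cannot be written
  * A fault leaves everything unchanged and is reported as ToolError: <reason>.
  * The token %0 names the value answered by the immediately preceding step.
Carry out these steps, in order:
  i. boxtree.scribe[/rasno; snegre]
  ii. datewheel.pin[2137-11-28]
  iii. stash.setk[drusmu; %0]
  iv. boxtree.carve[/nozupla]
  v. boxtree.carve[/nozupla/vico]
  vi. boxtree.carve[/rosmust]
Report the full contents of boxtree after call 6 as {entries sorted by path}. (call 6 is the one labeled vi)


Answer: {bu/, nozupla/, nozupla/vico/, rasno=snegre, rosmust/}

Derivation:
I use boxtree.scribe on p→/rasno, c→snegre, — result: created.
I use datewheel.pin on d→2137-11-28, and observe 2137-11-28.
Then stash.setk on k→drusmu, v→%0: nil.
I run boxtree.carve on p→/nozupla, which returns ok.
Now I run boxtree.carve on p→/nozupla/vico, yielding ok.
I invoke boxtree.carve on p→/rosmust, — result: ok.


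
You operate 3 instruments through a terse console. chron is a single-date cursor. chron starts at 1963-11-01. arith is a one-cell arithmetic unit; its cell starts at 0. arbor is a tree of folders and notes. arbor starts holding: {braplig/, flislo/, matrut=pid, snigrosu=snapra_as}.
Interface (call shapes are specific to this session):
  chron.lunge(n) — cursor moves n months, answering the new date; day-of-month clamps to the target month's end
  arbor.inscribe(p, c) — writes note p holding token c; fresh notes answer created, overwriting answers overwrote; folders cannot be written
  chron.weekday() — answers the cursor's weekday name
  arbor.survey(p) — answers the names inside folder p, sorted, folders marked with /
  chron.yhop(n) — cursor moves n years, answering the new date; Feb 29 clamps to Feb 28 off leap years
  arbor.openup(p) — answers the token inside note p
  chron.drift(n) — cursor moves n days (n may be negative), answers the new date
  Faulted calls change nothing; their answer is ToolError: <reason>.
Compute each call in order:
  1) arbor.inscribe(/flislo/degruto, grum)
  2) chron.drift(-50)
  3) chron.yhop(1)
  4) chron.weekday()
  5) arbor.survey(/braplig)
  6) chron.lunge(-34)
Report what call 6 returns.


·→ inscribe(p: /flislo/degruto, c: grum)
·← created
·→ drift(n: -50)
·← 1963-09-12
·→ yhop(n: 1)
·← 1964-09-12
·→ weekday()
·← Saturday
·→ survey(p: /braplig)
·← []
·→ lunge(n: -34)
·← 1961-11-12

Answer: 1961-11-12


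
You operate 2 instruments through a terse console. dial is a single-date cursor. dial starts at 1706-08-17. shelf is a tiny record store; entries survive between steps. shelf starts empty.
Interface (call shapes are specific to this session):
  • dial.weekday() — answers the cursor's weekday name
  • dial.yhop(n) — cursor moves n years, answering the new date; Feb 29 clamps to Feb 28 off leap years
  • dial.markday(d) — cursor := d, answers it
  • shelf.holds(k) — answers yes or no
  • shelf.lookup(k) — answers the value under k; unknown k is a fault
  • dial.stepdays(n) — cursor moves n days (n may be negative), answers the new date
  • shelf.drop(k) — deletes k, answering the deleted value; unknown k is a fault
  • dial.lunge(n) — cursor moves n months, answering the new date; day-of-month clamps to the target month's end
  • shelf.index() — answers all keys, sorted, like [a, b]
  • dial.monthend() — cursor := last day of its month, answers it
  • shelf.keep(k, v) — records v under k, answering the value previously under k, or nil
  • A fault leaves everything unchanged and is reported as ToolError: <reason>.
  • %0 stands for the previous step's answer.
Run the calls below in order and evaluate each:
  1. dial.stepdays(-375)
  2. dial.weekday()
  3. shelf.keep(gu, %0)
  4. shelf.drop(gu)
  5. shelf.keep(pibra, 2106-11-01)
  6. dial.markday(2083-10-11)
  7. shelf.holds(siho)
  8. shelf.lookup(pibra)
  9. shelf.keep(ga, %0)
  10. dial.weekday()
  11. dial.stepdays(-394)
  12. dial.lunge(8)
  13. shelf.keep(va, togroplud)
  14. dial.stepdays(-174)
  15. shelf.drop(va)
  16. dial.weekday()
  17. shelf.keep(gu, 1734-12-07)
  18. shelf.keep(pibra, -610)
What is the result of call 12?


Answer: 2083-05-12

Derivation:
Next I call stepdays using n: -375, and observe 1705-08-07.
Invoking weekday, giving Friday.
Then keep using k: gu, v: %0, → nil.
I invoke drop using k: gu, and get Friday.
I run keep using k: pibra, v: 2106-11-01, and see nil.
Next I call markday using d: 2083-10-11, which returns 2083-10-11.
I try holds using k: siho: no.
I run lookup using k: pibra, and get 2106-11-01.
I invoke keep using k: ga, v: %0, and observe nil.
Using weekday(), which returns Monday.
I call stepdays using n: -394, which returns 2082-09-12.
I use lunge using n: 8, → 2083-05-12.
I call keep using k: va, v: togroplud, and get nil.
I run stepdays using n: -174: 2082-11-19.
I run drop using k: va: togroplud.
I call weekday, giving Thursday.
Now I run keep using k: gu, v: 1734-12-07, giving nil.
Next I call keep using k: pibra, v: -610, giving 2106-11-01.


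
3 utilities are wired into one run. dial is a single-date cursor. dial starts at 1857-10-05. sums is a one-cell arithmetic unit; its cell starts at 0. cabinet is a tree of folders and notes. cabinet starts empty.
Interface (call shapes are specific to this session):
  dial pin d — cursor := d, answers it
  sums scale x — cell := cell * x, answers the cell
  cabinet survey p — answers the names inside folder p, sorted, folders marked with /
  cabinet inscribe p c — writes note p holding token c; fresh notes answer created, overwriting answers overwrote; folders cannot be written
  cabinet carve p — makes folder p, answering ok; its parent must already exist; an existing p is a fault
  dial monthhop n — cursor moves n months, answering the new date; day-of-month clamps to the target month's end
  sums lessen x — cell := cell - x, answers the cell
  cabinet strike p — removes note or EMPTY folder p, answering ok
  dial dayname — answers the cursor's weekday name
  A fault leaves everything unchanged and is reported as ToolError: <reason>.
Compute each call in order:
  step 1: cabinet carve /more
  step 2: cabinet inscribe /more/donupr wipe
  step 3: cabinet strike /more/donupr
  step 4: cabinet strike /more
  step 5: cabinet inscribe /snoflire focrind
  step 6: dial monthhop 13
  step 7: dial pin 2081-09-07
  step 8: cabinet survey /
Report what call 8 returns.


I invoke cabinet carve passing p=/more, giving ok.
Next I call cabinet inscribe passing p=/more/donupr, c=wipe: created.
Using cabinet strike passing p=/more/donupr, and get ok.
I invoke cabinet strike passing p=/more, → ok.
Now I run cabinet inscribe passing p=/snoflire, c=focrind, yielding created.
I run dial monthhop passing n=13: 1858-11-05.
Next I call dial pin passing d=2081-09-07: 2081-09-07.
I call cabinet survey passing p=/, and observe [snoflire].

Answer: [snoflire]


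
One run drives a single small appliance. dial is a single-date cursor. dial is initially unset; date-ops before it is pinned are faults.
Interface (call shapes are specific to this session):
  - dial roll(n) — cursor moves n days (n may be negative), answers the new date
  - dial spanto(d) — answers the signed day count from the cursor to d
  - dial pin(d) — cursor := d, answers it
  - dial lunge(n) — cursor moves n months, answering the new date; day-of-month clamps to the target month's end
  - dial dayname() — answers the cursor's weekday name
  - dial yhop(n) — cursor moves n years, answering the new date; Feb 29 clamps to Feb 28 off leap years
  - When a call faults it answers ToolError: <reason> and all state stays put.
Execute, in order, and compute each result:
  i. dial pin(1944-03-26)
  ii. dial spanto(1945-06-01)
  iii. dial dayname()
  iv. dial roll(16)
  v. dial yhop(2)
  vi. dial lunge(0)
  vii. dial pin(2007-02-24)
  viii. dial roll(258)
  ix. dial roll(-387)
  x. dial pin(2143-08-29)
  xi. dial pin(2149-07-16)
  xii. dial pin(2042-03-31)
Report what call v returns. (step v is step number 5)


Answer: 1946-04-11

Derivation:
Invoking dial pin passing d=1944-03-26, → 1944-03-26.
Next I call dial spanto passing d=1945-06-01, and observe 432.
I invoke dial dayname, → Sunday.
Calling dial roll passing n=16, and get 1944-04-11.
Calling dial yhop passing n=2, giving 1946-04-11.
I try dial lunge passing n=0, and get 1946-04-11.
I call dial pin passing d=2007-02-24, giving 2007-02-24.
Now I run dial roll passing n=258, → 2007-11-09.
Now I run dial roll passing n=-387, — result: 2006-10-18.
I invoke dial pin passing d=2143-08-29, and see 2143-08-29.
Now I run dial pin passing d=2149-07-16, giving 2149-07-16.
I use dial pin passing d=2042-03-31, which returns 2042-03-31.


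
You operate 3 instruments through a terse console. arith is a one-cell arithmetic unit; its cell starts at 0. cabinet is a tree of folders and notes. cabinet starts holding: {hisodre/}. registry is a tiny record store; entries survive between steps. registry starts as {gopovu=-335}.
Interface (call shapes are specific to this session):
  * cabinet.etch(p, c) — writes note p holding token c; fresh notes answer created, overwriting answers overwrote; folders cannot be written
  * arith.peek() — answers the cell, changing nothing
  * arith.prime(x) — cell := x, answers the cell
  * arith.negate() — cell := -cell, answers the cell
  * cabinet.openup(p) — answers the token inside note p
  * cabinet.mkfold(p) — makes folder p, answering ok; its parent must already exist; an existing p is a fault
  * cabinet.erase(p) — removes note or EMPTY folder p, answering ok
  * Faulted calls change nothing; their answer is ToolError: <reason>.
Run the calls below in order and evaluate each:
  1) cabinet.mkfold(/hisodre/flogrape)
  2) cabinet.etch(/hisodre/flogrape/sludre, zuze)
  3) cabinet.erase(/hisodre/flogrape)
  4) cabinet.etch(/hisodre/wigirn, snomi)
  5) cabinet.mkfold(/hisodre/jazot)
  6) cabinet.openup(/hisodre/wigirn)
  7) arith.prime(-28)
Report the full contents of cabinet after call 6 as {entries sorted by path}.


>>> mkfold p='/hisodre/flogrape'
:: ok
>>> etch p='/hisodre/flogrape/sludre' c='zuze'
:: created
>>> erase p='/hisodre/flogrape'
:: ToolError: not empty
>>> etch p='/hisodre/wigirn' c='snomi'
:: created
>>> mkfold p='/hisodre/jazot'
:: ok
>>> openup p='/hisodre/wigirn'
:: snomi
>>> prime x='-28'
:: -28

Answer: {hisodre/, hisodre/flogrape/, hisodre/flogrape/sludre=zuze, hisodre/jazot/, hisodre/wigirn=snomi}


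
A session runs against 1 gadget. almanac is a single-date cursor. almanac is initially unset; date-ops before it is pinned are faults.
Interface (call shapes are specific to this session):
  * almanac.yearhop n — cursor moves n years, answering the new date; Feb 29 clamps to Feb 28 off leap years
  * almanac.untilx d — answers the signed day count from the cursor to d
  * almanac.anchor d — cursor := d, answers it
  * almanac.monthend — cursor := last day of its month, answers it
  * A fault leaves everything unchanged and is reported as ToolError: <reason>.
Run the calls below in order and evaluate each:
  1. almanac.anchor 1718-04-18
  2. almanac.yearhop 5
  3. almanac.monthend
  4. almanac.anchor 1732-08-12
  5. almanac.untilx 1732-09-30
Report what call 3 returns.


[in] almanac.anchor d=1718-04-18
= 1718-04-18
[in] almanac.yearhop n=5
= 1723-04-18
[in] almanac.monthend
= 1723-04-30
[in] almanac.anchor d=1732-08-12
= 1732-08-12
[in] almanac.untilx d=1732-09-30
= 49

Answer: 1723-04-30


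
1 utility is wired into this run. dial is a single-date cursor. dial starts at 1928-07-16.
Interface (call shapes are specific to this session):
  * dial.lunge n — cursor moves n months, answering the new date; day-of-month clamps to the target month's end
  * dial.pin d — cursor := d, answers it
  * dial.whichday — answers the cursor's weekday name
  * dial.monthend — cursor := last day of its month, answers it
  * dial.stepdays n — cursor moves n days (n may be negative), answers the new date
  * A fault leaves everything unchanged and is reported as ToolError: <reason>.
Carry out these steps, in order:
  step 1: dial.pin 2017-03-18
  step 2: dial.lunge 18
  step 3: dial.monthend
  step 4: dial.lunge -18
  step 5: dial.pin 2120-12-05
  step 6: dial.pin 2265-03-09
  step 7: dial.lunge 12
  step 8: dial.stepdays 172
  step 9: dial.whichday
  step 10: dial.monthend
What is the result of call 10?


Answer: 2266-08-31

Derivation:
$ dial.pin 2017-03-18
[out] 2017-03-18
$ dial.lunge 18
[out] 2018-09-18
$ dial.monthend
[out] 2018-09-30
$ dial.lunge -18
[out] 2017-03-30
$ dial.pin 2120-12-05
[out] 2120-12-05
$ dial.pin 2265-03-09
[out] 2265-03-09
$ dial.lunge 12
[out] 2266-03-09
$ dial.stepdays 172
[out] 2266-08-28
$ dial.whichday
[out] Tuesday
$ dial.monthend
[out] 2266-08-31


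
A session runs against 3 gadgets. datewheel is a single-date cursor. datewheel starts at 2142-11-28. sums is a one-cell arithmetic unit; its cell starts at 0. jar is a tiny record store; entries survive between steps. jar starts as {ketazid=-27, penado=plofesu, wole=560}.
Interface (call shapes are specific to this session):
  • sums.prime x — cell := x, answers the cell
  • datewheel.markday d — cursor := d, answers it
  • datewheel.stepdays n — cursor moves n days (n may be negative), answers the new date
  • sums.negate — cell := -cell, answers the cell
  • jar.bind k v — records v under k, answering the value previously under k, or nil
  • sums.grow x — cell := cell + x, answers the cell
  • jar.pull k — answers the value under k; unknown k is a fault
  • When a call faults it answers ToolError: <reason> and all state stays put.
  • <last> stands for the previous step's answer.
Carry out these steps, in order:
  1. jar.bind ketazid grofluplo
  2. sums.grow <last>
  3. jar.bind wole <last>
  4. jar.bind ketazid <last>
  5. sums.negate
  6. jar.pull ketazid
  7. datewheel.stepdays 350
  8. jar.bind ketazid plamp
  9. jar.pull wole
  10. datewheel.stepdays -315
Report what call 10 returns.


Act: bind[k: ketazid; v: grofluplo]
Obs: -27
Act: grow[x: <last>]
Obs: -27
Act: bind[k: wole; v: <last>]
Obs: 560
Act: bind[k: ketazid; v: <last>]
Obs: grofluplo
Act: negate[]
Obs: 27
Act: pull[k: ketazid]
Obs: 560
Act: stepdays[n: 350]
Obs: 2143-11-13
Act: bind[k: ketazid; v: plamp]
Obs: 560
Act: pull[k: wole]
Obs: -27
Act: stepdays[n: -315]
Obs: 2143-01-02

Answer: 2143-01-02


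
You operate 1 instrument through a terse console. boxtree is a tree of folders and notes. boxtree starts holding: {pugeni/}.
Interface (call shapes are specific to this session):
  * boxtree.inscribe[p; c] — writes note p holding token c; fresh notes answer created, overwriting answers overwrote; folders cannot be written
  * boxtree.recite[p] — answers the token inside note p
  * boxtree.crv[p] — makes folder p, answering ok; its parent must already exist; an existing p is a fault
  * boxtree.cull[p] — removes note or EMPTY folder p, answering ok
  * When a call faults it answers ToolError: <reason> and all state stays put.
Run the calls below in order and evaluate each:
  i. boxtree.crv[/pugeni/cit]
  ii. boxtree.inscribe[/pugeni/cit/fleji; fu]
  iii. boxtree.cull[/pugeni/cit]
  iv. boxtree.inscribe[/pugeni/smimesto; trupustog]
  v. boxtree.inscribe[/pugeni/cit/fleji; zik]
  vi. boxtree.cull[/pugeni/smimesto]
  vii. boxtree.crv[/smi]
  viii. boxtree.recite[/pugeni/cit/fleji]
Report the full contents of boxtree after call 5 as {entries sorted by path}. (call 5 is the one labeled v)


Answer: {pugeni/, pugeni/cit/, pugeni/cit/fleji=zik, pugeni/smimesto=trupustog}

Derivation:
I use boxtree.crv passing p→/pugeni/cit, which returns ok.
I try boxtree.inscribe passing p→/pugeni/cit/fleji, c→fu, and see created.
Invoking boxtree.cull passing p→/pugeni/cit, and get ToolError: not empty.
I try boxtree.inscribe passing p→/pugeni/smimesto, c→trupustog: created.
I run boxtree.inscribe passing p→/pugeni/cit/fleji, c→zik, yielding overwrote.
Calling boxtree.cull passing p→/pugeni/smimesto, → ok.
I call boxtree.crv passing p→/smi, and get ok.
I use boxtree.recite passing p→/pugeni/cit/fleji: zik.


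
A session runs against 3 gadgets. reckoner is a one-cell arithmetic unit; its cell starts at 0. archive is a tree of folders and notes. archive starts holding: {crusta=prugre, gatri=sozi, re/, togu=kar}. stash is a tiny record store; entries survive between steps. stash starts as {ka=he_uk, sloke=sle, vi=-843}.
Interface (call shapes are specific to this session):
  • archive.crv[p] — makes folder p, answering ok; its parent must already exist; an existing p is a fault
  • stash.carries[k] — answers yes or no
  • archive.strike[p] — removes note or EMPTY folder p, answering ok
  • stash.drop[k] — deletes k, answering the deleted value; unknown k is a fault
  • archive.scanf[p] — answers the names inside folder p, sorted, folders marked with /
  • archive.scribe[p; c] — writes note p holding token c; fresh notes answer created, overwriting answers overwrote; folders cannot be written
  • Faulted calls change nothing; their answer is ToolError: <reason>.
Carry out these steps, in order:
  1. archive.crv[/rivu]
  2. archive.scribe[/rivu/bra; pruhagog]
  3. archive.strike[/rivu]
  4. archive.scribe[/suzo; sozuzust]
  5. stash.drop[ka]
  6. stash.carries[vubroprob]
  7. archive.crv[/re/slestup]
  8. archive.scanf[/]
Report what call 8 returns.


Answer: [crusta, gatri, re/, rivu/, suzo, togu]

Derivation:
==> crv(p=/rivu)
<== ok
==> scribe(p=/rivu/bra, c=pruhagog)
<== created
==> strike(p=/rivu)
<== ToolError: not empty
==> scribe(p=/suzo, c=sozuzust)
<== created
==> drop(k=ka)
<== he_uk
==> carries(k=vubroprob)
<== no
==> crv(p=/re/slestup)
<== ok
==> scanf(p=/)
<== [crusta, gatri, re/, rivu/, suzo, togu]


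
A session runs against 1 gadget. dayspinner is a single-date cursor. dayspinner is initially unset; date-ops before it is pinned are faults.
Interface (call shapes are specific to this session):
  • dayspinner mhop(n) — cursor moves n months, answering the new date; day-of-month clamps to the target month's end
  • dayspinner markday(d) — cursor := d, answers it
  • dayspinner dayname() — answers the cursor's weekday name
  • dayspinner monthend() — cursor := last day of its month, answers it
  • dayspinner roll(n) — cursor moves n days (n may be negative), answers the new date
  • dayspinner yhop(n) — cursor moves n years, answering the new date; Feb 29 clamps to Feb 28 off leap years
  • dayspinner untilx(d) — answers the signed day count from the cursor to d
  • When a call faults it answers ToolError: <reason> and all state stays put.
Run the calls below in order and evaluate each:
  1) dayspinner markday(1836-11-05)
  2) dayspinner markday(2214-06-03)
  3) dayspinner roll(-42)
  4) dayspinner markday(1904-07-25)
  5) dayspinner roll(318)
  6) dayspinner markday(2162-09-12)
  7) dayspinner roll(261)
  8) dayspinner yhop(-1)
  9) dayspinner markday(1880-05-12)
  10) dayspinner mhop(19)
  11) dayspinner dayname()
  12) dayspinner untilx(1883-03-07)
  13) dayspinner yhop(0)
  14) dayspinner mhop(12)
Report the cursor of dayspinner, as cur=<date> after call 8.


Answer: cur=2162-05-31

Derivation:
·→ dayspinner markday(d→1836-11-05)
·← 1836-11-05
·→ dayspinner markday(d→2214-06-03)
·← 2214-06-03
·→ dayspinner roll(n→-42)
·← 2214-04-22
·→ dayspinner markday(d→1904-07-25)
·← 1904-07-25
·→ dayspinner roll(n→318)
·← 1905-06-08
·→ dayspinner markday(d→2162-09-12)
·← 2162-09-12
·→ dayspinner roll(n→261)
·← 2163-05-31
·→ dayspinner yhop(n→-1)
·← 2162-05-31
·→ dayspinner markday(d→1880-05-12)
·← 1880-05-12
·→ dayspinner mhop(n→19)
·← 1881-12-12
·→ dayspinner dayname()
·← Monday
·→ dayspinner untilx(d→1883-03-07)
·← 450
·→ dayspinner yhop(n→0)
·← 1881-12-12
·→ dayspinner mhop(n→12)
·← 1882-12-12


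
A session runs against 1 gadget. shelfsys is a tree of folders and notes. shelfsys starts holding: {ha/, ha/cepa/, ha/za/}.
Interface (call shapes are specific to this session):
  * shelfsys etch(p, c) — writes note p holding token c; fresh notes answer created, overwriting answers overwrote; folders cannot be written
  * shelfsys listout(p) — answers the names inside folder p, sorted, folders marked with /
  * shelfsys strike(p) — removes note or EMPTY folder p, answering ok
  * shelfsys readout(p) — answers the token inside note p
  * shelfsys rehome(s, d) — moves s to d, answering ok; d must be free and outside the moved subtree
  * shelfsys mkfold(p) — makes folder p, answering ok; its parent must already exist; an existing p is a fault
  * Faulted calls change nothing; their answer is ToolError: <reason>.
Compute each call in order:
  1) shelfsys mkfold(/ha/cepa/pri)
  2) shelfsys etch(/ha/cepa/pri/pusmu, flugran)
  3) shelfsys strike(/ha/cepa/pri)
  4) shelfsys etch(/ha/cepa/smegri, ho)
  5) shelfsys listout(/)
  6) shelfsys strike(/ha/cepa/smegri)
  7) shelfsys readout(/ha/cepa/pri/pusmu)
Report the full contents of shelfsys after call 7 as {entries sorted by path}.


→ shelfsys mkfold(p: /ha/cepa/pri)
← ok
→ shelfsys etch(p: /ha/cepa/pri/pusmu, c: flugran)
← created
→ shelfsys strike(p: /ha/cepa/pri)
← ToolError: not empty
→ shelfsys etch(p: /ha/cepa/smegri, c: ho)
← created
→ shelfsys listout(p: /)
← [ha/]
→ shelfsys strike(p: /ha/cepa/smegri)
← ok
→ shelfsys readout(p: /ha/cepa/pri/pusmu)
← flugran

Answer: {ha/, ha/cepa/, ha/cepa/pri/, ha/cepa/pri/pusmu=flugran, ha/za/}


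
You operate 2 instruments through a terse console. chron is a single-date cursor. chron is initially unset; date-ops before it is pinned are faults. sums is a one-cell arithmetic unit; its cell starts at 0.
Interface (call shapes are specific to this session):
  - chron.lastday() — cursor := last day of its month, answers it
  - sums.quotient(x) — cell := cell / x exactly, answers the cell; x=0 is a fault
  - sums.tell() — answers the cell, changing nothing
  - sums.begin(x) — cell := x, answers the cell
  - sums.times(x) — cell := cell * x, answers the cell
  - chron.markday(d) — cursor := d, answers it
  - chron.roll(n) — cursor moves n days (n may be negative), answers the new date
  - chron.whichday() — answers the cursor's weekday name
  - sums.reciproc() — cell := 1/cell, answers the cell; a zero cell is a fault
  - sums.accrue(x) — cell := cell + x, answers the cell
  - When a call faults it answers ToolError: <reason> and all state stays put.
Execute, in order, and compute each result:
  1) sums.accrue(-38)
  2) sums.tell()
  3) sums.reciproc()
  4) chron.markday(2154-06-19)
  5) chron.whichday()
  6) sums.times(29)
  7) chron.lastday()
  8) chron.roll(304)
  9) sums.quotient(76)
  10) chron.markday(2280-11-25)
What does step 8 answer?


I invoke sums.accrue(x→-38), which returns -38.
I use sums.tell(), and observe -38.
I try sums.reciproc(), and get -1/38.
I try chron.markday(d→2154-06-19), which returns 2154-06-19.
I use chron.whichday(), → Wednesday.
Next I call sums.times(x→29), yielding -29/38.
I try chron.lastday(), and see 2154-06-30.
Invoking chron.roll(n→304): 2155-04-30.
Invoking sums.quotient(x→76), and see -29/2888.
I use chron.markday(d→2280-11-25), and observe 2280-11-25.

Answer: 2155-04-30


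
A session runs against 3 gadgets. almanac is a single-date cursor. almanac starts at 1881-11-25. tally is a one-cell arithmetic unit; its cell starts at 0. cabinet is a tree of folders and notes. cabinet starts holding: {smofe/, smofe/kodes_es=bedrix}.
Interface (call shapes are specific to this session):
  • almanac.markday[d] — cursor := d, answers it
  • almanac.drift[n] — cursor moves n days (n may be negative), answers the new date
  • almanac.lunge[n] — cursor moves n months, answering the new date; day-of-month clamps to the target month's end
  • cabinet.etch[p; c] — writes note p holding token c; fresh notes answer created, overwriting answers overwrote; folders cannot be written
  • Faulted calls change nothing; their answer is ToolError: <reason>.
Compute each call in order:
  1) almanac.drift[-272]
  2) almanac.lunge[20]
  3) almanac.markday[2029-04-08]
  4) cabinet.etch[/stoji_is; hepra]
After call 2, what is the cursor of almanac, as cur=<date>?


Calling drift passing n=-272, which returns 1881-02-26.
Now I run lunge passing n=20, — result: 1882-10-26.
Using markday passing d=2029-04-08, → 2029-04-08.
Using etch passing p=/stoji_is, c=hepra, — result: created.

Answer: cur=1882-10-26


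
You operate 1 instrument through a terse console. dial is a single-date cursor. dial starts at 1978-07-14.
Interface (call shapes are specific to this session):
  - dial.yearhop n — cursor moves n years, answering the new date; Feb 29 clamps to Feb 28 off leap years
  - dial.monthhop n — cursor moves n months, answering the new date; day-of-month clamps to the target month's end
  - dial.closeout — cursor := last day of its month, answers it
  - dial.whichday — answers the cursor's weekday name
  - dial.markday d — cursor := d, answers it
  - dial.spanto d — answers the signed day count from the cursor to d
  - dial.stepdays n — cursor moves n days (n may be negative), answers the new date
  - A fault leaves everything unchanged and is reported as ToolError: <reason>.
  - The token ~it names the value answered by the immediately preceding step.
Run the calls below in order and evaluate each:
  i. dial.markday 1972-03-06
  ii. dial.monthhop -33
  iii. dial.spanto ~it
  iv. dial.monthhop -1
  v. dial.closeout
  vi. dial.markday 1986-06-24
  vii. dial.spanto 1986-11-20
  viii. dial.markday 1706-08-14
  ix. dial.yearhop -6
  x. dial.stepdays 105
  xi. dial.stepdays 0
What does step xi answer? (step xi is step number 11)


# markday(d='1972-03-06') -> 1972-03-06
# monthhop(n='-33') -> 1969-06-06
# spanto(d='~it') -> 0
# monthhop(n='-1') -> 1969-05-06
# closeout() -> 1969-05-31
# markday(d='1986-06-24') -> 1986-06-24
# spanto(d='1986-11-20') -> 149
# markday(d='1706-08-14') -> 1706-08-14
# yearhop(n='-6') -> 1700-08-14
# stepdays(n='105') -> 1700-11-27
# stepdays(n='0') -> 1700-11-27

Answer: 1700-11-27
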